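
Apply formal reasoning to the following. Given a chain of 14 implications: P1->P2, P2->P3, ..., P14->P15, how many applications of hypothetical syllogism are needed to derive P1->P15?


With 14 implications in a chain connecting 15 propositions:
P1->P2, P2->P3, ..., P14->P15
Steps needed = (number of implications) - 1 = 14 - 1 = 13

13


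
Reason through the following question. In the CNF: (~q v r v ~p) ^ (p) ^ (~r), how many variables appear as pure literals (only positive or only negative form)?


Check each variable for pure literal status:
p: mixed (not pure)
q: pure negative
r: mixed (not pure)
Pure literal count = 1

1


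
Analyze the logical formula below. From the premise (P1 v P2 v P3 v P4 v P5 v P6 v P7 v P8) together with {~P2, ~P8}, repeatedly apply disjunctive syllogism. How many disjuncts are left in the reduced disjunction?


Original disjuncts (8): P1, P2, P3, P4, P5, P6, P7, P8
Negated (eliminate): ~P2, ~P8
Remaining disjuncts: P1, P3, P4, P5, P6, P7
Count = 8 - 2 = 6

6


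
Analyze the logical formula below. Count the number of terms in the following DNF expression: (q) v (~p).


A DNF formula is a disjunction of terms (conjunctions).
Terms are separated by v.
Counting the disjuncts: 2 terms.

2


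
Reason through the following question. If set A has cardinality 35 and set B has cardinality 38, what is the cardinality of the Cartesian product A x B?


The Cartesian product A x B contains all ordered pairs (a, b).
|A x B| = |A| * |B| = 35 * 38 = 1330

1330


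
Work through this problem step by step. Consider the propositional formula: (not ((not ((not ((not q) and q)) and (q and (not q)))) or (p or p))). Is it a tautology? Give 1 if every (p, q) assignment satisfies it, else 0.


Check all 4 assignments:
p=0, q=0: 0
p=0, q=1: 0
p=1, q=0: 0
p=1, q=1: 0
Satisfying count = 0/4.
Tautology iff count = 4: no.

0


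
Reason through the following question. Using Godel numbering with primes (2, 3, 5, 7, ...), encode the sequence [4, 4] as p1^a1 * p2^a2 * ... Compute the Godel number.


Encode each element as an exponent of the corresponding prime:
  2^4 = 16
  3^4 = 81
Product = 16 * 81 = 1296

1296


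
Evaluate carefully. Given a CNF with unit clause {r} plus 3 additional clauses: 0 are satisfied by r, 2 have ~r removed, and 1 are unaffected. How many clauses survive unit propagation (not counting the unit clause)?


Satisfied (removed): 0
Shortened (remain): 2
Unchanged (remain): 1
Remaining = 2 + 1 = 3

3


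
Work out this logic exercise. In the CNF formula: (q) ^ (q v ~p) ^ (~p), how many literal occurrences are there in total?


Counting literals in each clause:
Clause 1: 1 literal(s)
Clause 2: 2 literal(s)
Clause 3: 1 literal(s)
Total = 4

4


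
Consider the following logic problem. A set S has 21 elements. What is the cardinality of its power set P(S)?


The power set of a set with n elements has 2^n elements.
|P(S)| = 2^21 = 2097152

2097152


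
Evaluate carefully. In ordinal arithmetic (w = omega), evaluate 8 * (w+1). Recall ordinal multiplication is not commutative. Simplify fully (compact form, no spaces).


Compute 8 * (w+1).
Ordinal * is associative and left-distributive over +, but NOT commutative; for finite n>1, n*w = w but w*n stays w*n.
By left-distributivity: 8 * (w+1) = 8*w + 8*1 = w + 8 = w+8.
Result = w+8

w+8


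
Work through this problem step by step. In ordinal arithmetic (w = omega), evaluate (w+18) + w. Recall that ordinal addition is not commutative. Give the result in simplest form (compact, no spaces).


Compute (w+18) + w.
Ordinal + is associative but NOT commutative; for finite n>0, n + w = w but w + n stays w+n.
(w+18) + w = w + (18+w) = w + w = w*2 (the finite tail 18 is absorbed by the right w).
Result = w*2

w*2


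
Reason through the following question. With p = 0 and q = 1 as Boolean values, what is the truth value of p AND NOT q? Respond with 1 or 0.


p = 0, q = 1
Operation: p AND NOT q
Evaluate: 0 AND NOT 1 = 0

0


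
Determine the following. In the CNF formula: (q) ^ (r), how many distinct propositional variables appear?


Identify each variable that appears in the formula.
Variables found: q, r
Count = 2

2


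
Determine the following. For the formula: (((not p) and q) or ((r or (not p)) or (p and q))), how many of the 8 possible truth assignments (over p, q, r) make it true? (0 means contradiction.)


Check all 8 assignments:
p=0, q=0, r=0: 1
p=0, q=0, r=1: 1
p=0, q=1, r=0: 1
p=0, q=1, r=1: 1
p=1, q=0, r=0: 0
p=1, q=0, r=1: 1
p=1, q=1, r=0: 1
p=1, q=1, r=1: 1
Count of True = 7

7


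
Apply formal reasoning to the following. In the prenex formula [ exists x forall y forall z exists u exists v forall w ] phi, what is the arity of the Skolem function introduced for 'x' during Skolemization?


Quantifier prefix: exists x forall y forall z exists u exists v forall w
'x' is existentially quantified at position 1.
No universal quantifiers precede it.
Skolem function arity = 0 (a Skolem constant)

0


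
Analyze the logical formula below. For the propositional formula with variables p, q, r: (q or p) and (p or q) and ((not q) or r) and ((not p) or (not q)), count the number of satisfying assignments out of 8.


Evaluate all 8 assignments for p, q, r:
p=0, q=0, r=0: 0
p=0, q=0, r=1: 0
p=0, q=1, r=0: 0
p=0, q=1, r=1: 1
p=1, q=0, r=0: 1
p=1, q=0, r=1: 1
p=1, q=1, r=0: 0
p=1, q=1, r=1: 0
Satisfying count = 3

3


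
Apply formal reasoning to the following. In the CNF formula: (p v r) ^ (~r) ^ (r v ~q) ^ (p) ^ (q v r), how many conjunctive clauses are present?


A CNF formula is a conjunction of clauses.
Clauses are separated by ^.
Counting the conjuncts: 5 clauses.

5


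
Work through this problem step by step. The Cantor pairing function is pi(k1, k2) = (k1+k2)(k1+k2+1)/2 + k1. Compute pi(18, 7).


k1 + k2 = 25
(k1+k2)(k1+k2+1)/2 = 25 * 26 / 2 = 325
pi = 325 + 18 = 343

343


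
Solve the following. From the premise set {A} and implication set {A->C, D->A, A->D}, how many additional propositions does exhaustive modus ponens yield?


Initial facts: {A}
Apply modus ponens to closure:
  A and A->C  =>  C
  A and A->D  =>  D
Final known: {A, C, D}
New propositions: {C, D}
Count = 2

2


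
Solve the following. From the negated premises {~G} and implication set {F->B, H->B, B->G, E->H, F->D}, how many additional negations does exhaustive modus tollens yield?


Initial negated facts: {~G}
Apply modus tollens to closure:
  ~G and B->G  =>  ~B
  ~B and F->B  =>  ~F
  ~B and H->B  =>  ~H
  ~H and E->H  =>  ~E
Final negated: {~B, ~E, ~F, ~G, ~H}
New negations: {~B, ~E, ~F, ~H}
Count = 4

4


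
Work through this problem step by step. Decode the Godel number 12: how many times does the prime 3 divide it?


Factorize 12 by dividing by 3 repeatedly.
Division steps: 3 divides 12 exactly 1 time(s).
Exponent of 3 = 1

1


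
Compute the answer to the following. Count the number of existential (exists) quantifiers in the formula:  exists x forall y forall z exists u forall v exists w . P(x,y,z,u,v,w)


Quantifier prefix: exists x forall y forall z exists u forall v exists w
Mark each quantifier type:
  E U U E U E
Universal count = 3, Existential count = 3
Asked for existential (exists) quantifiers: 3

3


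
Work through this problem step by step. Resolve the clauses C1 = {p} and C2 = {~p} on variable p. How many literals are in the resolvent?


Remove p from C1 and ~p from C2.
C1 remainder: {}
C2 remainder: {}
Union (resolvent): {} (empty clause)
Resolvent has 0 literal(s).

0


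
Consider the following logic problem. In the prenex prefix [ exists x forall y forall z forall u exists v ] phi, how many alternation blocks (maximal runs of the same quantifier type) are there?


Quantifier-type sequence: E A A A E  (A=forall, E=exists)
Group into maximal same-type runs:
  Ex1 | Ax3 | Ex1
Number of blocks = 3

3


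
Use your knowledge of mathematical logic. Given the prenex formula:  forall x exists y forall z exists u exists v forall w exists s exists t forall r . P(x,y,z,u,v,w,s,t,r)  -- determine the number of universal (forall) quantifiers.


Quantifier prefix: forall x exists y forall z exists u exists v forall w exists s exists t forall r
Mark each quantifier type:
  U E U E E U E E U
Universal count = 4, Existential count = 5
Asked for universal (forall) quantifiers: 4

4


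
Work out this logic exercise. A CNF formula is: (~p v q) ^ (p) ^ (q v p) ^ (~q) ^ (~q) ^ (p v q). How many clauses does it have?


A CNF formula is a conjunction of clauses.
Clauses are separated by ^.
Counting the conjuncts: 6 clauses.

6


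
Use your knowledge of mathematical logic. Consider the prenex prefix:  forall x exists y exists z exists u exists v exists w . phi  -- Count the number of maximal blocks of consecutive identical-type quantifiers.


Quantifier-type sequence: A E E E E E  (A=forall, E=exists)
Group into maximal same-type runs:
  Ax1 | Ex5
Number of blocks = 2

2


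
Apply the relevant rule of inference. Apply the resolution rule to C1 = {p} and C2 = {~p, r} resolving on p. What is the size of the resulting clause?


Remove p from C1 and ~p from C2.
C1 remainder: {}
C2 remainder: {r}
Union (resolvent): {r}
Resolvent has 1 literal(s).

1


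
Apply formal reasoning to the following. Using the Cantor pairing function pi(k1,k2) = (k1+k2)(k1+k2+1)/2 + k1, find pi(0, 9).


k1 + k2 = 9
(k1+k2)(k1+k2+1)/2 = 9 * 10 / 2 = 45
pi = 45 + 0 = 45

45


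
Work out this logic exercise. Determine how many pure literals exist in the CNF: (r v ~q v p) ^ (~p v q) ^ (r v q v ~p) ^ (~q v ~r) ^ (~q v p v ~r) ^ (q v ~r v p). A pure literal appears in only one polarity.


Check each variable for pure literal status:
p: mixed (not pure)
q: mixed (not pure)
r: mixed (not pure)
Pure literal count = 0

0


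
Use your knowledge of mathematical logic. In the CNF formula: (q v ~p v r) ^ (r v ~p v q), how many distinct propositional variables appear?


Identify each variable that appears in the formula.
Variables found: p, q, r
Count = 3

3


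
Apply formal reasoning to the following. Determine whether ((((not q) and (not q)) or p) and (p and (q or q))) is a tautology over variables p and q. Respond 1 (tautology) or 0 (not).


Check all 4 assignments:
p=0, q=0: 0
p=0, q=1: 0
p=1, q=0: 0
p=1, q=1: 1
Satisfying count = 1/4.
Tautology iff count = 4: no.

0


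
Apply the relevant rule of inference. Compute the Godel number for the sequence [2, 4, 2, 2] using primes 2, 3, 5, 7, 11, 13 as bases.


Encode each element as an exponent of the corresponding prime:
  2^2 = 4
  3^4 = 81
  5^2 = 25
  7^2 = 49
Product = 4 * 81 * 25 * 49 = 396900

396900


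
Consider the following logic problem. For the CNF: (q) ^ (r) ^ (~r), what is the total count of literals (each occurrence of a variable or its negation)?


Counting literals in each clause:
Clause 1: 1 literal(s)
Clause 2: 1 literal(s)
Clause 3: 1 literal(s)
Total = 3

3


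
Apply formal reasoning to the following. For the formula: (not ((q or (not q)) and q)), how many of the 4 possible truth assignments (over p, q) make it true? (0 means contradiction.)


Check all 4 assignments:
p=0, q=0: 1
p=0, q=1: 0
p=1, q=0: 1
p=1, q=1: 0
Count of True = 2

2


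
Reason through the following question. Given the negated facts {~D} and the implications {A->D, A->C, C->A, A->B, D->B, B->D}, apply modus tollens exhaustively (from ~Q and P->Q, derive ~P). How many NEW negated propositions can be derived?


Initial negated facts: {~D}
Apply modus tollens to closure:
  ~D and A->D  =>  ~A
  ~A and C->A  =>  ~C
  ~D and B->D  =>  ~B
Final negated: {~A, ~B, ~C, ~D}
New negations: {~A, ~B, ~C}
Count = 3

3


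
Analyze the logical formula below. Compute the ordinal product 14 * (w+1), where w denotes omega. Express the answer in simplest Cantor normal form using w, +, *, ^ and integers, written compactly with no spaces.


Compute 14 * (w+1).
Ordinal * is associative and left-distributive over +, but NOT commutative; for finite n>1, n*w = w but w*n stays w*n.
By left-distributivity: 14 * (w+1) = 14*w + 14*1 = w + 14 = w+14.
Result = w+14

w+14


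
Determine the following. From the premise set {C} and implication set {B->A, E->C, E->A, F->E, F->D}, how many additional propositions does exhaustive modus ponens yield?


Initial facts: {C}
Apply modus ponens to closure:
  (no implication fires)
Final known: {C}
New propositions: {(none)}
Count = 0

0


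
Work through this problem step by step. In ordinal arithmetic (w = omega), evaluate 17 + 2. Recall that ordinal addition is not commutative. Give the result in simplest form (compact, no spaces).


Compute 17 + 2.
Ordinal + is associative but NOT commutative; for finite n>0, n + w = w but w + n stays w+n.
Both operands finite; ordinal + agrees with natural +: 17 + 2 = 19.
Result = 19

19


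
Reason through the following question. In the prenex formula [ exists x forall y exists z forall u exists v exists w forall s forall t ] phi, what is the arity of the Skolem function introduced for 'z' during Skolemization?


Quantifier prefix: exists x forall y exists z forall u exists v exists w forall s forall t
'z' is existentially quantified at position 3.
Universal variables preceding it: y
Skolem function arity = 1

1


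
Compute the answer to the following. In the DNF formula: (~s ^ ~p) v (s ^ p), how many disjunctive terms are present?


A DNF formula is a disjunction of terms (conjunctions).
Terms are separated by v.
Counting the disjuncts: 2 terms.

2


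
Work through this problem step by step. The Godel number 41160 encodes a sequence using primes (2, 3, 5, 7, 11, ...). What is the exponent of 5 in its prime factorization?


Factorize 41160 by dividing by 5 repeatedly.
Division steps: 5 divides 41160 exactly 1 time(s).
Exponent of 5 = 1

1


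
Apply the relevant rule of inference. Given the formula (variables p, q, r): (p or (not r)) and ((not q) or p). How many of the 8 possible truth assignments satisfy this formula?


Evaluate all 8 assignments for p, q, r:
p=0, q=0, r=0: 1
p=0, q=0, r=1: 0
p=0, q=1, r=0: 0
p=0, q=1, r=1: 0
p=1, q=0, r=0: 1
p=1, q=0, r=1: 1
p=1, q=1, r=0: 1
p=1, q=1, r=1: 1
Satisfying count = 5

5


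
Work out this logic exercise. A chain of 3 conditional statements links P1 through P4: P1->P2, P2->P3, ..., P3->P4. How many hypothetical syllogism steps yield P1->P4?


With 3 implications in a chain connecting 4 propositions:
P1->P2, P2->P3, ..., P3->P4
Steps needed = (number of implications) - 1 = 3 - 1 = 2

2


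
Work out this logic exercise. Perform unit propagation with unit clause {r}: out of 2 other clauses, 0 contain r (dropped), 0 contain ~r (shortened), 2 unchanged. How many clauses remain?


Satisfied (removed): 0
Shortened (remain): 0
Unchanged (remain): 2
Remaining = 0 + 2 = 2

2


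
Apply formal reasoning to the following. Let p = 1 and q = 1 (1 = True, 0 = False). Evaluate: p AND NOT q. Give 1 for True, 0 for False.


p = 1, q = 1
Operation: p AND NOT q
Evaluate: 1 AND NOT 1 = 0

0


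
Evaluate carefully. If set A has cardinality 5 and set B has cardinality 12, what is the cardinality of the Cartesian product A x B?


The Cartesian product A x B contains all ordered pairs (a, b).
|A x B| = |A| * |B| = 5 * 12 = 60

60


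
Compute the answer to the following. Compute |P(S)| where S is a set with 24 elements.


The power set of a set with n elements has 2^n elements.
|P(S)| = 2^24 = 16777216

16777216


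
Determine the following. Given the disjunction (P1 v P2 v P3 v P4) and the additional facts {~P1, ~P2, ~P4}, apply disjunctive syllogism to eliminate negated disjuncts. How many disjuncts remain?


Original disjuncts (4): P1, P2, P3, P4
Negated (eliminate): ~P1, ~P2, ~P4
Remaining disjuncts: P3
Count = 4 - 3 = 1

1


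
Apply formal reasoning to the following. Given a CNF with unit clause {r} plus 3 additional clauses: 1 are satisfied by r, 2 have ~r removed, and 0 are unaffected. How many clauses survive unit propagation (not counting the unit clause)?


Satisfied (removed): 1
Shortened (remain): 2
Unchanged (remain): 0
Remaining = 2 + 0 = 2

2


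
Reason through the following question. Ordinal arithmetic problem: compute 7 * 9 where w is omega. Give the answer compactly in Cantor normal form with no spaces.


Compute 7 * 9.
Ordinal * is associative and left-distributive over +, but NOT commutative; for finite n>1, n*w = w but w*n stays w*n.
Both finite; ordinal * agrees with natural *: 7 * 9 = 63.
Result = 63

63


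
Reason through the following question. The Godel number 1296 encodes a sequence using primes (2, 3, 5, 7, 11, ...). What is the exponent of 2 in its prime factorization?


Factorize 1296 by dividing by 2 repeatedly.
Division steps: 2 divides 1296 exactly 4 time(s).
Exponent of 2 = 4

4


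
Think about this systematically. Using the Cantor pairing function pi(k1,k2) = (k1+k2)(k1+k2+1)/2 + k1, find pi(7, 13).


k1 + k2 = 20
(k1+k2)(k1+k2+1)/2 = 20 * 21 / 2 = 210
pi = 210 + 7 = 217

217


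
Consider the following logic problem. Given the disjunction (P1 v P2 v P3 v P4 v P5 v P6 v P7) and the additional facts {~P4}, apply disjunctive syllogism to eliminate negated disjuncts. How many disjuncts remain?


Original disjuncts (7): P1, P2, P3, P4, P5, P6, P7
Negated (eliminate): ~P4
Remaining disjuncts: P1, P2, P3, P5, P6, P7
Count = 7 - 1 = 6

6


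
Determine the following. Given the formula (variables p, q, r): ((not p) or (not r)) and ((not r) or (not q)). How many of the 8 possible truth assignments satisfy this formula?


Evaluate all 8 assignments for p, q, r:
p=0, q=0, r=0: 1
p=0, q=0, r=1: 1
p=0, q=1, r=0: 1
p=0, q=1, r=1: 0
p=1, q=0, r=0: 1
p=1, q=0, r=1: 0
p=1, q=1, r=0: 1
p=1, q=1, r=1: 0
Satisfying count = 5

5


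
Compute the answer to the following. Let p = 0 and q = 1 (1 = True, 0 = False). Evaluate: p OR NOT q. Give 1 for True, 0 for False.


p = 0, q = 1
Operation: p OR NOT q
Evaluate: 0 OR NOT 1 = 0

0


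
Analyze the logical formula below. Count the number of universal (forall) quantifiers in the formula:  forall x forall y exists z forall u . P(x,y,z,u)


Quantifier prefix: forall x forall y exists z forall u
Mark each quantifier type:
  U U E U
Universal count = 3, Existential count = 1
Asked for universal (forall) quantifiers: 3

3


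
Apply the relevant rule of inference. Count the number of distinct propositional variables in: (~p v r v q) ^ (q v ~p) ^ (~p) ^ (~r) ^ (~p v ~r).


Identify each variable that appears in the formula.
Variables found: p, q, r
Count = 3

3


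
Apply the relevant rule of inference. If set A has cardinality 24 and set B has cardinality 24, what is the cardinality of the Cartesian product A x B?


The Cartesian product A x B contains all ordered pairs (a, b).
|A x B| = |A| * |B| = 24 * 24 = 576

576


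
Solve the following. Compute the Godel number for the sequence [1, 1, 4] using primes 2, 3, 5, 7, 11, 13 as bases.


Encode each element as an exponent of the corresponding prime:
  2^1 = 2
  3^1 = 3
  5^4 = 625
Product = 2 * 3 * 625 = 3750

3750


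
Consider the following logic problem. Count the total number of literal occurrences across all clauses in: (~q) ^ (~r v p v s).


Counting literals in each clause:
Clause 1: 1 literal(s)
Clause 2: 3 literal(s)
Total = 4

4


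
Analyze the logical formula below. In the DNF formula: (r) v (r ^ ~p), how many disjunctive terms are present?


A DNF formula is a disjunction of terms (conjunctions).
Terms are separated by v.
Counting the disjuncts: 2 terms.

2


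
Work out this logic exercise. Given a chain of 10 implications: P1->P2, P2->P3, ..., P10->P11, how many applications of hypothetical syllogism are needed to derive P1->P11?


With 10 implications in a chain connecting 11 propositions:
P1->P2, P2->P3, ..., P10->P11
Steps needed = (number of implications) - 1 = 10 - 1 = 9

9


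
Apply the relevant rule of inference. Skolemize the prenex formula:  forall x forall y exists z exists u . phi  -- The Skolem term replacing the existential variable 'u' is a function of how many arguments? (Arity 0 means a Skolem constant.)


Quantifier prefix: forall x forall y exists z exists u
'u' is existentially quantified at position 4.
Universal variables preceding it: x, y
Skolem function arity = 2

2


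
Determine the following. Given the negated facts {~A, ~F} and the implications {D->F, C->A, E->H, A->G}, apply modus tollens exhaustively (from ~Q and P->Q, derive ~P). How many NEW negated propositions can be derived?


Initial negated facts: {~A, ~F}
Apply modus tollens to closure:
  ~F and D->F  =>  ~D
  ~A and C->A  =>  ~C
Final negated: {~A, ~C, ~D, ~F}
New negations: {~C, ~D}
Count = 2

2


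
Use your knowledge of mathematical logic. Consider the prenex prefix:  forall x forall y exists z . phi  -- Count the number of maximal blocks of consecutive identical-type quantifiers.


Quantifier-type sequence: A A E  (A=forall, E=exists)
Group into maximal same-type runs:
  Ax2 | Ex1
Number of blocks = 2

2


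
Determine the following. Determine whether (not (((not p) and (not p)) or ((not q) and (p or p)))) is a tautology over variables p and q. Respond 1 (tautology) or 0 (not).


Check all 4 assignments:
p=0, q=0: 0
p=0, q=1: 0
p=1, q=0: 0
p=1, q=1: 1
Satisfying count = 1/4.
Tautology iff count = 4: no.

0


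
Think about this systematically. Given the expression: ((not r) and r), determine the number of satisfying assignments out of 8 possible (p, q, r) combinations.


Check all 8 assignments:
p=0, q=0, r=0: 0
p=0, q=0, r=1: 0
p=0, q=1, r=0: 0
p=0, q=1, r=1: 0
p=1, q=0, r=0: 0
p=1, q=0, r=1: 0
p=1, q=1, r=0: 0
p=1, q=1, r=1: 0
Count of True = 0

0


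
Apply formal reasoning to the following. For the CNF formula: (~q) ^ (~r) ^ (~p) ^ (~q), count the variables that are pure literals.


Check each variable for pure literal status:
p: pure negative
q: pure negative
r: pure negative
Pure literal count = 3

3


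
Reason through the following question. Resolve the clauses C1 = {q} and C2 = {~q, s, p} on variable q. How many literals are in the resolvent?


Remove q from C1 and ~q from C2.
C1 remainder: {}
C2 remainder: {s, p}
Union (resolvent): {p, s}
Resolvent has 2 literal(s).

2


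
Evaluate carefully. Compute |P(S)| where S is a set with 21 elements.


The power set of a set with n elements has 2^n elements.
|P(S)| = 2^21 = 2097152

2097152


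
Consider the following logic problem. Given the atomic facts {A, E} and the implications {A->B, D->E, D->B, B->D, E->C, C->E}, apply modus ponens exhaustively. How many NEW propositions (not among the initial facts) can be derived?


Initial facts: {A, E}
Apply modus ponens to closure:
  A and A->B  =>  B
  B and B->D  =>  D
  E and E->C  =>  C
Final known: {A, B, C, D, E}
New propositions: {B, C, D}
Count = 3

3


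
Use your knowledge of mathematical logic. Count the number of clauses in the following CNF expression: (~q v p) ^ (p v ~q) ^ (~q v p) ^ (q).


A CNF formula is a conjunction of clauses.
Clauses are separated by ^.
Counting the conjuncts: 4 clauses.

4


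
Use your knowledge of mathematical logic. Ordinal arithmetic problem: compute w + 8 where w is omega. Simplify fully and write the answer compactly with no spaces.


Compute w + 8.
Ordinal + is associative but NOT commutative; for finite n>0, n + w = w but w + n stays w+n.
w + 8 is already in normal form (a successor ordinal beyond w).
Result = w+8

w+8


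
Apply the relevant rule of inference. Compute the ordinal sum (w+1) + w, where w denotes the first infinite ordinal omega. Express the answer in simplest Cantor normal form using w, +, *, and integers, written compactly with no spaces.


Compute (w+1) + w.
Ordinal + is associative but NOT commutative; for finite n>0, n + w = w but w + n stays w+n.
(w+1) + w = w + (1+w) = w + w = w*2 (the finite tail 1 is absorbed by the right w).
Result = w*2

w*2


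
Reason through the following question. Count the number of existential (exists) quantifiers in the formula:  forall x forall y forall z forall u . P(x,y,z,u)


Quantifier prefix: forall x forall y forall z forall u
Mark each quantifier type:
  U U U U
Universal count = 4, Existential count = 0
Asked for existential (exists) quantifiers: 0

0


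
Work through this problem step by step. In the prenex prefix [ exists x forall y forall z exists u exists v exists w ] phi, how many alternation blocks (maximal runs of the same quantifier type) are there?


Quantifier-type sequence: E A A E E E  (A=forall, E=exists)
Group into maximal same-type runs:
  Ex1 | Ax2 | Ex3
Number of blocks = 3

3


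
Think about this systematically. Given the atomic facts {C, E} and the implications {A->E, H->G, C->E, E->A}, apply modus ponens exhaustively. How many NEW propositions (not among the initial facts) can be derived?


Initial facts: {C, E}
Apply modus ponens to closure:
  E and E->A  =>  A
Final known: {A, C, E}
New propositions: {A}
Count = 1

1


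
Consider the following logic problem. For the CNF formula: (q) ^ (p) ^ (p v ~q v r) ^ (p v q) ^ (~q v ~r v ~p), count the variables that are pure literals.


Check each variable for pure literal status:
p: mixed (not pure)
q: mixed (not pure)
r: mixed (not pure)
Pure literal count = 0

0


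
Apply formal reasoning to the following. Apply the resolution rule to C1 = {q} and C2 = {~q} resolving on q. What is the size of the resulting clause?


Remove q from C1 and ~q from C2.
C1 remainder: {}
C2 remainder: {}
Union (resolvent): {} (empty clause)
Resolvent has 0 literal(s).

0


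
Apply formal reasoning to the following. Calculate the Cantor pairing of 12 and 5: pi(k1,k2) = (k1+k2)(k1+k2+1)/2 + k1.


k1 + k2 = 17
(k1+k2)(k1+k2+1)/2 = 17 * 18 / 2 = 153
pi = 153 + 12 = 165

165


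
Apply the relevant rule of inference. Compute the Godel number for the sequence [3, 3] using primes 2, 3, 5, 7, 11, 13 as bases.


Encode each element as an exponent of the corresponding prime:
  2^3 = 8
  3^3 = 27
Product = 8 * 27 = 216

216


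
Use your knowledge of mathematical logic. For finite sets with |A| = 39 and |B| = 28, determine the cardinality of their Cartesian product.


The Cartesian product A x B contains all ordered pairs (a, b).
|A x B| = |A| * |B| = 39 * 28 = 1092

1092


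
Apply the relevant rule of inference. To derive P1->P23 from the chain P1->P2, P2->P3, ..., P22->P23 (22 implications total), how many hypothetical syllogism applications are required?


With 22 implications in a chain connecting 23 propositions:
P1->P2, P2->P3, ..., P22->P23
Steps needed = (number of implications) - 1 = 22 - 1 = 21

21


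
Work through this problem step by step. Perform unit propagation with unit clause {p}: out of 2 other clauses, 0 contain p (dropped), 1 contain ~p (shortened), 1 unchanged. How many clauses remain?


Satisfied (removed): 0
Shortened (remain): 1
Unchanged (remain): 1
Remaining = 1 + 1 = 2

2


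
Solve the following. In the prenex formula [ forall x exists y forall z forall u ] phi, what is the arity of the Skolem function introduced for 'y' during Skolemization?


Quantifier prefix: forall x exists y forall z forall u
'y' is existentially quantified at position 2.
Universal variables preceding it: x
Skolem function arity = 1

1


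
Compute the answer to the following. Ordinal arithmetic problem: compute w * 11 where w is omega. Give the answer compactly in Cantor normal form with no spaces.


Compute w * 11.
Ordinal * is associative and left-distributive over +, but NOT commutative; for finite n>1, n*w = w but w*n stays w*n.
w * 11 means 11 copies of w concatenated: w*11.
Result = w*11

w*11


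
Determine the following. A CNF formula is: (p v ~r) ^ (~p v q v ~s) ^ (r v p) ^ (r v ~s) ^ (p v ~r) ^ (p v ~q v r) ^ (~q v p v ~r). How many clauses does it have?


A CNF formula is a conjunction of clauses.
Clauses are separated by ^.
Counting the conjuncts: 7 clauses.

7


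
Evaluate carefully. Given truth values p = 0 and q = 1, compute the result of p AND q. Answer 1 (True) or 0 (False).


p = 0, q = 1
Operation: p AND q
Evaluate: 0 AND 1 = 0

0


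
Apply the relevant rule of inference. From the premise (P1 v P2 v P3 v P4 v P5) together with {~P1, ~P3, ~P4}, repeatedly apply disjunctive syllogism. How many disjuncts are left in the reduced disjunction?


Original disjuncts (5): P1, P2, P3, P4, P5
Negated (eliminate): ~P1, ~P3, ~P4
Remaining disjuncts: P2, P5
Count = 5 - 3 = 2

2


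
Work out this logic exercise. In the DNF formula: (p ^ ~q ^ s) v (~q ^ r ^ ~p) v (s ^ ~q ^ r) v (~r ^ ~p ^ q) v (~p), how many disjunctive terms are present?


A DNF formula is a disjunction of terms (conjunctions).
Terms are separated by v.
Counting the disjuncts: 5 terms.

5


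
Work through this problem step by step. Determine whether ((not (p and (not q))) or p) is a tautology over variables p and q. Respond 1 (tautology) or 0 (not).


Check all 4 assignments:
p=0, q=0: 1
p=0, q=1: 1
p=1, q=0: 1
p=1, q=1: 1
Satisfying count = 4/4.
Tautology iff count = 4: yes.

1


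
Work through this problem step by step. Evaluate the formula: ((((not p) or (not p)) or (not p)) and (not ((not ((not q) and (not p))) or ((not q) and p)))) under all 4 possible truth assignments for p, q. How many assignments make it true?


Check all 4 assignments:
p=0, q=0: 1
p=0, q=1: 0
p=1, q=0: 0
p=1, q=1: 0
Count of True = 1

1


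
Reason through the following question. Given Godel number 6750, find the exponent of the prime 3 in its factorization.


Factorize 6750 by dividing by 3 repeatedly.
Division steps: 3 divides 6750 exactly 3 time(s).
Exponent of 3 = 3

3


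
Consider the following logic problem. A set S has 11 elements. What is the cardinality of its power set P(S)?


The power set of a set with n elements has 2^n elements.
|P(S)| = 2^11 = 2048

2048


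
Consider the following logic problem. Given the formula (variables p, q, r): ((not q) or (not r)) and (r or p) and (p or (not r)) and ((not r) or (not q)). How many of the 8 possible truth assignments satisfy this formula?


Evaluate all 8 assignments for p, q, r:
p=0, q=0, r=0: 0
p=0, q=0, r=1: 0
p=0, q=1, r=0: 0
p=0, q=1, r=1: 0
p=1, q=0, r=0: 1
p=1, q=0, r=1: 1
p=1, q=1, r=0: 1
p=1, q=1, r=1: 0
Satisfying count = 3

3


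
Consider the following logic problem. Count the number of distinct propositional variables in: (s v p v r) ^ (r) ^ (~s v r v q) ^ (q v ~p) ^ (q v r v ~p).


Identify each variable that appears in the formula.
Variables found: p, q, r, s
Count = 4

4


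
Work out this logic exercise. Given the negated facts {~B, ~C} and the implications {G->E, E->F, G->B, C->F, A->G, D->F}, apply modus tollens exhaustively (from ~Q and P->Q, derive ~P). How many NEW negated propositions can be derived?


Initial negated facts: {~B, ~C}
Apply modus tollens to closure:
  ~B and G->B  =>  ~G
  ~G and A->G  =>  ~A
Final negated: {~A, ~B, ~C, ~G}
New negations: {~A, ~G}
Count = 2

2


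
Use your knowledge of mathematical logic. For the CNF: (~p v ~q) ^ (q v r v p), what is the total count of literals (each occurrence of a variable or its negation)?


Counting literals in each clause:
Clause 1: 2 literal(s)
Clause 2: 3 literal(s)
Total = 5

5


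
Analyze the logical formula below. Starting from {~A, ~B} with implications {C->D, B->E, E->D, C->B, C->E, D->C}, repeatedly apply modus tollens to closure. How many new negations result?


Initial negated facts: {~A, ~B}
Apply modus tollens to closure:
  ~B and C->B  =>  ~C
  ~C and D->C  =>  ~D
  ~D and E->D  =>  ~E
Final negated: {~A, ~B, ~C, ~D, ~E}
New negations: {~C, ~D, ~E}
Count = 3

3


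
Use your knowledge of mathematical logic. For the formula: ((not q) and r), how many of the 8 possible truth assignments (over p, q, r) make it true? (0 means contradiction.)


Check all 8 assignments:
p=0, q=0, r=0: 0
p=0, q=0, r=1: 1
p=0, q=1, r=0: 0
p=0, q=1, r=1: 0
p=1, q=0, r=0: 0
p=1, q=0, r=1: 1
p=1, q=1, r=0: 0
p=1, q=1, r=1: 0
Count of True = 2

2


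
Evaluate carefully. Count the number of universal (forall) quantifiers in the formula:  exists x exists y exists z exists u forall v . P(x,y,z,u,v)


Quantifier prefix: exists x exists y exists z exists u forall v
Mark each quantifier type:
  E E E E U
Universal count = 1, Existential count = 4
Asked for universal (forall) quantifiers: 1

1


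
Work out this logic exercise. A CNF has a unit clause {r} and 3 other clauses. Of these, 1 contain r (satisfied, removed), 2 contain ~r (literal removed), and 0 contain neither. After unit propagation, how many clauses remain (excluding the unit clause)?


Satisfied (removed): 1
Shortened (remain): 2
Unchanged (remain): 0
Remaining = 2 + 0 = 2

2


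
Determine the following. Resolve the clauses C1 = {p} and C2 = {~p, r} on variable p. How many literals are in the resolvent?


Remove p from C1 and ~p from C2.
C1 remainder: {}
C2 remainder: {r}
Union (resolvent): {r}
Resolvent has 1 literal(s).

1


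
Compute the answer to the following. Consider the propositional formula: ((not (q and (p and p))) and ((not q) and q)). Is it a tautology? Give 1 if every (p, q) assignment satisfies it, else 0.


Check all 4 assignments:
p=0, q=0: 0
p=0, q=1: 0
p=1, q=0: 0
p=1, q=1: 0
Satisfying count = 0/4.
Tautology iff count = 4: no.

0


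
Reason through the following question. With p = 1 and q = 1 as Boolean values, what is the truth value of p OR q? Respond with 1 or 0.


p = 1, q = 1
Operation: p OR q
Evaluate: 1 OR 1 = 1

1


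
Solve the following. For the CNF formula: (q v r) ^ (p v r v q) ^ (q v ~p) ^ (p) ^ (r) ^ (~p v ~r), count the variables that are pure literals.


Check each variable for pure literal status:
p: mixed (not pure)
q: pure positive
r: mixed (not pure)
Pure literal count = 1

1


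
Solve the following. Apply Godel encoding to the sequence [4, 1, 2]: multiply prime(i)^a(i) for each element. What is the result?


Encode each element as an exponent of the corresponding prime:
  2^4 = 16
  3^1 = 3
  5^2 = 25
Product = 16 * 3 * 25 = 1200

1200


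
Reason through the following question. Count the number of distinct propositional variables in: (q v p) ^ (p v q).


Identify each variable that appears in the formula.
Variables found: p, q
Count = 2

2


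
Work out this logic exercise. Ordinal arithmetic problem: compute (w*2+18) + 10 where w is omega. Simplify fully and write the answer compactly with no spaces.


Compute (w*2+18) + 10.
Ordinal + is associative but NOT commutative; for finite n>0, n + w = w but w + n stays w+n.
By associativity: (w*2+18) + 10 = w*2 + (18+10) = w*2+28.
Result = w*2+28

w*2+28


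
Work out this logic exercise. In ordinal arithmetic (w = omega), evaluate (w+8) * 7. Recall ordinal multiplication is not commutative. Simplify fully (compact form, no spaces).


Compute (w+8) * 7.
Ordinal * is associative and left-distributive over +, but NOT commutative; for finite n>1, n*w = w but w*n stays w*n.
(w+8) * 7 = (w+8) repeated 7 times. Each intermediate +8 is absorbed by the following w; only the last survives: w*7+8.
Result = w*7+8

w*7+8


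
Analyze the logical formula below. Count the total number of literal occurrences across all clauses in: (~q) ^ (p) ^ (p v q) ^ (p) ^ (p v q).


Counting literals in each clause:
Clause 1: 1 literal(s)
Clause 2: 1 literal(s)
Clause 3: 2 literal(s)
Clause 4: 1 literal(s)
Clause 5: 2 literal(s)
Total = 7

7


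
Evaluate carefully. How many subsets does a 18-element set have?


The power set of a set with n elements has 2^n elements.
|P(S)| = 2^18 = 262144

262144


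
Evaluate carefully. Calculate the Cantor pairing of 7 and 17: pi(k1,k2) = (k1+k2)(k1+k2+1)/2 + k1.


k1 + k2 = 24
(k1+k2)(k1+k2+1)/2 = 24 * 25 / 2 = 300
pi = 300 + 7 = 307

307


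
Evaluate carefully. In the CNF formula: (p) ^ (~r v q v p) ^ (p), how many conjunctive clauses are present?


A CNF formula is a conjunction of clauses.
Clauses are separated by ^.
Counting the conjuncts: 3 clauses.

3


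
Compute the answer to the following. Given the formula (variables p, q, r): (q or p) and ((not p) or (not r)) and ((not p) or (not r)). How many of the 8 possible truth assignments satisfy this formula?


Evaluate all 8 assignments for p, q, r:
p=0, q=0, r=0: 0
p=0, q=0, r=1: 0
p=0, q=1, r=0: 1
p=0, q=1, r=1: 1
p=1, q=0, r=0: 1
p=1, q=0, r=1: 0
p=1, q=1, r=0: 1
p=1, q=1, r=1: 0
Satisfying count = 4

4


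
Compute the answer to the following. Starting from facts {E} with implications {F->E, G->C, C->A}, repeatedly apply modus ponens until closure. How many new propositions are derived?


Initial facts: {E}
Apply modus ponens to closure:
  (no implication fires)
Final known: {E}
New propositions: {(none)}
Count = 0

0


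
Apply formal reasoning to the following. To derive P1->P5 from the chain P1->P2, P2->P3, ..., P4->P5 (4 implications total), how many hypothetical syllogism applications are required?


With 4 implications in a chain connecting 5 propositions:
P1->P2, P2->P3, ..., P4->P5
Steps needed = (number of implications) - 1 = 4 - 1 = 3

3


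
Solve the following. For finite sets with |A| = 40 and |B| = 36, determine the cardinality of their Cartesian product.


The Cartesian product A x B contains all ordered pairs (a, b).
|A x B| = |A| * |B| = 40 * 36 = 1440

1440


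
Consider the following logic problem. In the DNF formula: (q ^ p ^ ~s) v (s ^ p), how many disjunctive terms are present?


A DNF formula is a disjunction of terms (conjunctions).
Terms are separated by v.
Counting the disjuncts: 2 terms.

2


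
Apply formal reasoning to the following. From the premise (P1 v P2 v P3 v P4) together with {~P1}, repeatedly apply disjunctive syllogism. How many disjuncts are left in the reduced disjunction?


Original disjuncts (4): P1, P2, P3, P4
Negated (eliminate): ~P1
Remaining disjuncts: P2, P3, P4
Count = 4 - 1 = 3

3


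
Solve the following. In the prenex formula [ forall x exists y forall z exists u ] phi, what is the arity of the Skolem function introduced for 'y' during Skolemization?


Quantifier prefix: forall x exists y forall z exists u
'y' is existentially quantified at position 2.
Universal variables preceding it: x
Skolem function arity = 1

1


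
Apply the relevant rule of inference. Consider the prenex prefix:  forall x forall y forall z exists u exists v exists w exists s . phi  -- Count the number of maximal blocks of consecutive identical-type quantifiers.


Quantifier-type sequence: A A A E E E E  (A=forall, E=exists)
Group into maximal same-type runs:
  Ax3 | Ex4
Number of blocks = 2

2


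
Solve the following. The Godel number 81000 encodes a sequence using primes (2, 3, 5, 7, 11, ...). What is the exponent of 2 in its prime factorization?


Factorize 81000 by dividing by 2 repeatedly.
Division steps: 2 divides 81000 exactly 3 time(s).
Exponent of 2 = 3

3


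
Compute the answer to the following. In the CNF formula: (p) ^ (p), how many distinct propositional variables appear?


Identify each variable that appears in the formula.
Variables found: p
Count = 1

1


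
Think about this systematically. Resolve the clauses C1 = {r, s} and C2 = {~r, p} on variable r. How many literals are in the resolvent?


Remove r from C1 and ~r from C2.
C1 remainder: {s}
C2 remainder: {p}
Union (resolvent): {p, s}
Resolvent has 2 literal(s).

2


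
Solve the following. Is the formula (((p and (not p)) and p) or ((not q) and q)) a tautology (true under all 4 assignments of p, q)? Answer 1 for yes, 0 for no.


Check all 4 assignments:
p=0, q=0: 0
p=0, q=1: 0
p=1, q=0: 0
p=1, q=1: 0
Satisfying count = 0/4.
Tautology iff count = 4: no.

0


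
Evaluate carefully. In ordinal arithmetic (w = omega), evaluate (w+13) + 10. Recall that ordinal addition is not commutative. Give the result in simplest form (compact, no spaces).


Compute (w+13) + 10.
Ordinal + is associative but NOT commutative; for finite n>0, n + w = w but w + n stays w+n.
By associativity: (w+13) + 10 = w + (13+10) = w+23.
Result = w+23

w+23
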